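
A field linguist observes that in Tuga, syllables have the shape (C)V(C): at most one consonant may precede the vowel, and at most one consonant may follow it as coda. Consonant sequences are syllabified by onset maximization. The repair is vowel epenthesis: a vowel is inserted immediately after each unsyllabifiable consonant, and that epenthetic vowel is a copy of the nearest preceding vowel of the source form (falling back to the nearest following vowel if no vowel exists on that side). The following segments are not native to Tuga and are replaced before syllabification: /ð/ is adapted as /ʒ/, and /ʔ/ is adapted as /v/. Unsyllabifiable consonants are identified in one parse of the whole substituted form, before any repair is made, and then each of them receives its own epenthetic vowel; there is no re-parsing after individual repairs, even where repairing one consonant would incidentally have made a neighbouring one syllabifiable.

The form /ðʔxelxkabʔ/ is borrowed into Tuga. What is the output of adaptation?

ʒevexelxekabva

Substitution: /ð/ → /ʒ/, /ʔ/ → /v/, giving /ʒvxelxkabv/.
Under (C)V(C), the unsyllabifiable consonants are /ʒ/, /v/, /x/, /v/ (at most one coda consonant is licensed; onsets are limited to one consonant).
Epenthesis after each stranded consonant: /ʒ/ → /ʒe/, /v/ → /ve/, /x/ → /xe/, /v/ → /va/.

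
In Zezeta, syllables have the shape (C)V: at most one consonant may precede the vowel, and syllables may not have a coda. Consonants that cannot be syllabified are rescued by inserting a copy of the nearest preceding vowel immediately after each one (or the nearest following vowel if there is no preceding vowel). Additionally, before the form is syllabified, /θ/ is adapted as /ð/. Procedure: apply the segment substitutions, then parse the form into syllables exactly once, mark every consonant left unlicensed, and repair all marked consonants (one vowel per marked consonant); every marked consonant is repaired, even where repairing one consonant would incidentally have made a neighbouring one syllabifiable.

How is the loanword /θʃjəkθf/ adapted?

ðəʃəjəkəðəfə

Substitution: /θ/ → /ð/, giving /ðʃjəkðf/.
The consonants /ð/, /ʃ/, /k/, /ð/, /f/ cannot be parsed into a legal (C)V syllable (no codas are permitted; onsets are limited to one consonant).
Inserting the epenthetic vowel yields /ð/ → /ðə/, /ʃ/ → /ʃə/, /k/ → /kə/, /ð/ → /ðə/, /f/ → /fə/.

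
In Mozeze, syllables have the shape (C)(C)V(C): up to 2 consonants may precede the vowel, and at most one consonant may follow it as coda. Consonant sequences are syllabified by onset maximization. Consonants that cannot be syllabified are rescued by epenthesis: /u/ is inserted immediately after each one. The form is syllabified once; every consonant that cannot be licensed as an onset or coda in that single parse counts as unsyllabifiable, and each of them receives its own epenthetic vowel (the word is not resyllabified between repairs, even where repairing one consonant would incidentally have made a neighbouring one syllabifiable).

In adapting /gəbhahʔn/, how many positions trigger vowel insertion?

The unsyllabifiable consonants are /ʔ/, /n/; each receives one epenthetic vowel.

2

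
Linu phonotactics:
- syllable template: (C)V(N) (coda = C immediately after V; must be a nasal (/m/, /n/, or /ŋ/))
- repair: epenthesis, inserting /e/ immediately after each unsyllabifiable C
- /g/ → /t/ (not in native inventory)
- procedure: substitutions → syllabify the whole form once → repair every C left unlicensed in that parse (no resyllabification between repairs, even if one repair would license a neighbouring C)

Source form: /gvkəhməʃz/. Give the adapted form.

tevekəheməʃeze

Substitution: /g/ → /t/, giving /tvkəhməʃz/.
The consonants /t/, /v/, /h/, /ʃ/, /z/ cannot be parsed into a legal (C)V(N) syllable (only a nasal (/m/, /n/, or /ŋ/) is licensed in coda position; onsets are limited to one consonant).
Each unlicensed consonant becomes the onset of a new syllable: /t/ → /te/, /v/ → /ve/, /h/ → /he/, /ʃ/ → /ʃe/, /z/ → /ze/.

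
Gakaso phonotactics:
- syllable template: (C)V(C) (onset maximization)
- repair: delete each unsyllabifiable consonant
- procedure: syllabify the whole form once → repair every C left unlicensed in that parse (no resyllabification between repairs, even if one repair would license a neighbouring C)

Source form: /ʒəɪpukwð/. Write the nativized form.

Under (C)V(C), the unsyllabifiable consonants are /w/, /ð/ (at most one coda consonant is licensed; onsets are limited to one consonant).
Deleting the stranded consonants removes /w/, /ð/.

ʒəɪpuk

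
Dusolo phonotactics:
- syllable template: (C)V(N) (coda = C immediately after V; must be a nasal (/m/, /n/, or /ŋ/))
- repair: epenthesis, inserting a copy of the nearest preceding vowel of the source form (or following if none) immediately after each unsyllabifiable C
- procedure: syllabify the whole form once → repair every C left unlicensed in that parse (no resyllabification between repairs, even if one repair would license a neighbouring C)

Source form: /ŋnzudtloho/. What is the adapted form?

The consonants /ŋ/, /n/, /d/, /t/ cannot be parsed into a legal (C)V(N) syllable (only a nasal (/m/, /n/, or /ŋ/) is licensed in coda position; onsets are limited to one consonant).
Each unlicensed consonant becomes the onset of a new syllable: /ŋ/ → /ŋu/, /n/ → /nu/, /d/ → /du/, /t/ → /tu/.

ŋunuzudutuloho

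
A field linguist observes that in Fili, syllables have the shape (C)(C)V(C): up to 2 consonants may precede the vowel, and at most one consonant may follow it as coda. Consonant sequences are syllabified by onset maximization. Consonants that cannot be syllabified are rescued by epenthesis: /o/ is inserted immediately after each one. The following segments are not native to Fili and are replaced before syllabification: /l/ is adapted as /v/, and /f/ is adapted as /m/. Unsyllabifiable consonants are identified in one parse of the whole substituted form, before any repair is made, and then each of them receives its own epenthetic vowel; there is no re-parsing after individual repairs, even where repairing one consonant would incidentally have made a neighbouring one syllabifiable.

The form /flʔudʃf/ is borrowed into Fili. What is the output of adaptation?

movʔudʃomo

Substitution: /f/ → /m/, /l/ → /v/, giving /mvʔudʃm/.
Syllabifying with onset maximization leaves /m/, /ʃ/, /m/ stranded (at most one coda consonant is licensed; onsets may contain at most 2 consonants).
Each unlicensed consonant becomes the onset of a new syllable: /m/ → /mo/, /ʃ/ → /ʃo/, /m/ → /mo/.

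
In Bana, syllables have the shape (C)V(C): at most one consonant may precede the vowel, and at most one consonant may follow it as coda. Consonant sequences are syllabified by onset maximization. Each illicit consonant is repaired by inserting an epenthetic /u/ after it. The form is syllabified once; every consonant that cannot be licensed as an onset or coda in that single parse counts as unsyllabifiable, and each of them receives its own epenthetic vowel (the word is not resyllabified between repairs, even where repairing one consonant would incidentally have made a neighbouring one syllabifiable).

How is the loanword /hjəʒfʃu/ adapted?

Syllabifying with onset maximization leaves /h/, /f/ stranded (at most one coda consonant is licensed; onsets are limited to one consonant).
Each unlicensed consonant becomes the onset of a new syllable: /h/ → /hu/, /f/ → /fu/.

hujəʒfuʃu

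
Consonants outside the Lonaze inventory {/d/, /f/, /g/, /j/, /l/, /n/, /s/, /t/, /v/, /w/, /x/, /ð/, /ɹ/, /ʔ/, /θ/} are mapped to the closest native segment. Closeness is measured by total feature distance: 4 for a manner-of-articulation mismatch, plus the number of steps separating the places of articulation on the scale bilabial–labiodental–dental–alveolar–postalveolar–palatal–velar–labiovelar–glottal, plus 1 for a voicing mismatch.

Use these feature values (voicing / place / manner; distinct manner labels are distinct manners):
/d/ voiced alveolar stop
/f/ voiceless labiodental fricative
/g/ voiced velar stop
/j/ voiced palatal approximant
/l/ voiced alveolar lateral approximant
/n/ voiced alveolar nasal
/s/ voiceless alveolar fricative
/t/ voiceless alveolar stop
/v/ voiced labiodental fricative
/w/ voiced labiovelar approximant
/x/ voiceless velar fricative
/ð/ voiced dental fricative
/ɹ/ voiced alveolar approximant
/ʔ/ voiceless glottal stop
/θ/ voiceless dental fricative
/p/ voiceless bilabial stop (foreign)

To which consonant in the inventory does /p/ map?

/t/ is closest: same manner (stop), place distance 3 (bilabial→alveolar), same voicing; total 3. Next closest is /d/ at distance 4.

t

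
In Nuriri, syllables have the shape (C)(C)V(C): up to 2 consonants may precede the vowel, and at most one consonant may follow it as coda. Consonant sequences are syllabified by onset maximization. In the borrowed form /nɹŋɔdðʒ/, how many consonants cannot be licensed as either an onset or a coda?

3

The consonants /n/, /ð/, /ʒ/ cannot be parsed into a legal (C)(C)V(C) syllable (at most one coda consonant is licensed; onsets may contain at most 2 consonants).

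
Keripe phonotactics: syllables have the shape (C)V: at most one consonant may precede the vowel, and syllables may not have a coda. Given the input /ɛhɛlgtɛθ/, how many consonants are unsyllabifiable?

Under (C)V, the unsyllabifiable consonants are /l/, /g/, /θ/ (no codas are permitted; onsets are limited to one consonant).

3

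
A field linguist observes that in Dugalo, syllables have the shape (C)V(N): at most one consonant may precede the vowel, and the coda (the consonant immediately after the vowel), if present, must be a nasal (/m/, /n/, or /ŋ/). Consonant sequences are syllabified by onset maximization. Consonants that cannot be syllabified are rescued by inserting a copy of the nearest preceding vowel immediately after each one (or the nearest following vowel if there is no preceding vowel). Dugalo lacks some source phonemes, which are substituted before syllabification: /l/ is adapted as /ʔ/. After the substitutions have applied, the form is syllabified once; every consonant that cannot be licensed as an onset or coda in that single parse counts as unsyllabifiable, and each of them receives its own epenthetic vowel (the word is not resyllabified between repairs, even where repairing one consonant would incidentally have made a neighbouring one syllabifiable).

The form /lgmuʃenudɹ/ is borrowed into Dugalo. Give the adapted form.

Substitution: /l/ → /ʔ/, giving /ʔgmuʃenudɹ/.
Syllabifying with onset maximization leaves /ʔ/, /g/, /d/, /ɹ/ stranded (only a nasal (/m/, /n/, or /ŋ/) is licensed in coda position; onsets are limited to one consonant).
Inserting the epenthetic vowel yields /ʔ/ → /ʔu/, /g/ → /gu/, /d/ → /du/, /ɹ/ → /ɹu/.

ʔugumuʃenuduɹu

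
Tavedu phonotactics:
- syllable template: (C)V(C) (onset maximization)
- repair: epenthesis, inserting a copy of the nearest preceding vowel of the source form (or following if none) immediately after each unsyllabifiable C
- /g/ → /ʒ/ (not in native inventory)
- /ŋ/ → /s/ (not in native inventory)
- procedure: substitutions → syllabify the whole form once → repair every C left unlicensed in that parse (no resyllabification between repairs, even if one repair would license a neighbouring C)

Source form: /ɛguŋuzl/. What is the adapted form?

Substitution: /g/ → /ʒ/, /ŋ/ → /s/, giving /ɛʒusuzl/.
Under (C)V(C), the unsyllabifiable consonants are /l/ (at most one coda consonant is licensed; onsets are limited to one consonant).
Inserting the epenthetic vowel yields /l/ → /lu/.

ɛʒusuzlu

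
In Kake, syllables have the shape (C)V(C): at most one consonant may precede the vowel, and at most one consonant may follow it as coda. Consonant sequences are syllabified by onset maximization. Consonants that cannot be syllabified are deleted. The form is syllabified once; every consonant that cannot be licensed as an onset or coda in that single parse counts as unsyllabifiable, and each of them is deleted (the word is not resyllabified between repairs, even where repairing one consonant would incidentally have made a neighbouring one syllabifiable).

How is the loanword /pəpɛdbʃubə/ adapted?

pəpɛdʃubə

Under (C)V(C), the unsyllabifiable consonants are /b/ (at most one coda consonant is licensed; onsets are limited to one consonant).
Deleting the stranded consonants removes /b/.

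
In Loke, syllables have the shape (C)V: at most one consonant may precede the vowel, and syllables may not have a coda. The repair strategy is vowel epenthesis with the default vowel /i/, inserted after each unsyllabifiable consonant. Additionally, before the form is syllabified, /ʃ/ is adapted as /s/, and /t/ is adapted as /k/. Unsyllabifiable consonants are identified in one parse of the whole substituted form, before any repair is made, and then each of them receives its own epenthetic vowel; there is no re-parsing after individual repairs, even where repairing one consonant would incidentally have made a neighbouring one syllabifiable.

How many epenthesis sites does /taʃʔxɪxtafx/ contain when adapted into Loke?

After substitution the input is /kasʔxɪxkafx/.
The unsyllabifiable consonants are /s/, /ʔ/, /x/, /f/, /x/; each receives one epenthetic vowel.

5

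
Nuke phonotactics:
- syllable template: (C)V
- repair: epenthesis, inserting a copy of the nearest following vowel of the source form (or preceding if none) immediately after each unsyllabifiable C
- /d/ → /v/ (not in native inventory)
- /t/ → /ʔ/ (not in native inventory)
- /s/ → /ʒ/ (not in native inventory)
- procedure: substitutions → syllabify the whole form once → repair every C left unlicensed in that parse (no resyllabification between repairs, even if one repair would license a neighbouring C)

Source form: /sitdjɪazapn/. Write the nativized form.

ʒiʔɪvɪjɪazapana

Substitution: /s/ → /ʒ/, /t/ → /ʔ/, /d/ → /v/, giving /ʒiʔvjɪazapn/.
The consonants /ʔ/, /v/, /p/, /n/ cannot be parsed into a legal (C)V syllable (no codas are permitted; onsets are limited to one consonant).
Each unlicensed consonant becomes the onset of a new syllable: /ʔ/ → /ʔɪ/, /v/ → /vɪ/, /p/ → /pa/, /n/ → /na/.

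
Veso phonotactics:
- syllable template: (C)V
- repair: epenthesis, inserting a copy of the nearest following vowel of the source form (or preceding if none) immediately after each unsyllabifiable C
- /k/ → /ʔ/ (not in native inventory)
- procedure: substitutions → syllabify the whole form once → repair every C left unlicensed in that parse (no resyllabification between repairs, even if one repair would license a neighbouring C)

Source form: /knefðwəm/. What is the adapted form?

Substitution: /k/ → /ʔ/, giving /ʔnefðwəm/.
Under (C)V, the unsyllabifiable consonants are /ʔ/, /f/, /ð/, /m/ (no codas are permitted; onsets are limited to one consonant).
Each unlicensed consonant becomes the onset of a new syllable: /ʔ/ → /ʔe/, /f/ → /fə/, /ð/ → /ðə/, /m/ → /mə/.

ʔenefəðəwəmə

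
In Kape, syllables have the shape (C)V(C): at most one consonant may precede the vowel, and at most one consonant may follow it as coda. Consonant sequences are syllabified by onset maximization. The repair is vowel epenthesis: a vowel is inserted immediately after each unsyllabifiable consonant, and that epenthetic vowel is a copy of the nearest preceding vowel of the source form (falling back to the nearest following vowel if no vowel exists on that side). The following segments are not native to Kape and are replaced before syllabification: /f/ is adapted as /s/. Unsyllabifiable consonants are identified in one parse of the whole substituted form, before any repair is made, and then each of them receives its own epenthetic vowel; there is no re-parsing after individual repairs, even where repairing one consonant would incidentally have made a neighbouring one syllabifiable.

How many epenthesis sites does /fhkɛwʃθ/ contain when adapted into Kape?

4

After substitution the input is /shkɛwʃθ/.
The unsyllabifiable consonants are /s/, /h/, /ʃ/, /θ/; each receives one epenthetic vowel.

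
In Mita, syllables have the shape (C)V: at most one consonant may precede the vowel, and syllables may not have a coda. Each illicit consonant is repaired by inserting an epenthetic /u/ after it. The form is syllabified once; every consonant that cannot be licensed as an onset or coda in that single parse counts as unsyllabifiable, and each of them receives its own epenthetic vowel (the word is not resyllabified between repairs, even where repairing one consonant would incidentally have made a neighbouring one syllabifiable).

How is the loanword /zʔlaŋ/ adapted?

The consonants /z/, /ʔ/, /ŋ/ cannot be parsed into a legal (C)V syllable (no codas are permitted; onsets are limited to one consonant).
Epenthesis after each stranded consonant: /z/ → /zu/, /ʔ/ → /ʔu/, /ŋ/ → /ŋu/.

zuʔulaŋu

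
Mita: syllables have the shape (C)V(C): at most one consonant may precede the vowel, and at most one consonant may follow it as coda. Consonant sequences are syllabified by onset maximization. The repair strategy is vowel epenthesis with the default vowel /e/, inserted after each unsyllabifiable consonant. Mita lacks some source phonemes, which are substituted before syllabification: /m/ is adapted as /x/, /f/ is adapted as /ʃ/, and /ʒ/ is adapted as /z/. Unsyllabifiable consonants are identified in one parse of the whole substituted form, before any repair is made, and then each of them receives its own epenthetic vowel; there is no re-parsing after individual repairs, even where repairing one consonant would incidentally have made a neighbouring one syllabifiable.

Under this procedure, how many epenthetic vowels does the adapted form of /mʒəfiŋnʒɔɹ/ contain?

2

After substitution the input is /xzəʃiŋnzɔɹ/.
The unsyllabifiable consonants are /x/, /n/; each receives one epenthetic vowel.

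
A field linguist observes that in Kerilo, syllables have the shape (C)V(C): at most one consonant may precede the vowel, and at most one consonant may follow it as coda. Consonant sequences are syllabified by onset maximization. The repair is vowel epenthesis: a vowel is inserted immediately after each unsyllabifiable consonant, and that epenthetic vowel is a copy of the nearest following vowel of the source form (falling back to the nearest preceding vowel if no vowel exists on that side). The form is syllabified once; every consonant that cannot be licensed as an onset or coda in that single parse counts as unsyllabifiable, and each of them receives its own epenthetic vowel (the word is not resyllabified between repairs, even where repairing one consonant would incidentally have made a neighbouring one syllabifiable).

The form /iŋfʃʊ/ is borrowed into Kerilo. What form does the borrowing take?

Under (C)V(C), the unsyllabifiable consonants are /f/ (at most one coda consonant is licensed; onsets are limited to one consonant).
Each unlicensed consonant becomes the onset of a new syllable: /f/ → /fʊ/.

iŋfʊʃʊ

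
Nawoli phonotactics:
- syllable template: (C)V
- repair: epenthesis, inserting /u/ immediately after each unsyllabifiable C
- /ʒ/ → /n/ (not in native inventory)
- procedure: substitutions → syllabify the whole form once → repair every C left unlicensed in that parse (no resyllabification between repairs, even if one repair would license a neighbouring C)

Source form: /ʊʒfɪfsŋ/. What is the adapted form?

ʊnufɪfusuŋu

Substitution: /ʒ/ → /n/, giving /ʊnfɪfsŋ/.
Under (C)V, the unsyllabifiable consonants are /n/, /f/, /s/, /ŋ/ (no codas are permitted; onsets are limited to one consonant).
Each unlicensed consonant becomes the onset of a new syllable: /n/ → /nu/, /f/ → /fu/, /s/ → /su/, /ŋ/ → /ŋu/.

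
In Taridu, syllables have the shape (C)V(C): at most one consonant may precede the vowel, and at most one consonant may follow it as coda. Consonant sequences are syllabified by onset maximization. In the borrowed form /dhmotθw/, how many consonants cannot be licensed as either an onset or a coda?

Under (C)V(C), the unsyllabifiable consonants are /d/, /h/, /θ/, /w/ (at most one coda consonant is licensed; onsets are limited to one consonant).

4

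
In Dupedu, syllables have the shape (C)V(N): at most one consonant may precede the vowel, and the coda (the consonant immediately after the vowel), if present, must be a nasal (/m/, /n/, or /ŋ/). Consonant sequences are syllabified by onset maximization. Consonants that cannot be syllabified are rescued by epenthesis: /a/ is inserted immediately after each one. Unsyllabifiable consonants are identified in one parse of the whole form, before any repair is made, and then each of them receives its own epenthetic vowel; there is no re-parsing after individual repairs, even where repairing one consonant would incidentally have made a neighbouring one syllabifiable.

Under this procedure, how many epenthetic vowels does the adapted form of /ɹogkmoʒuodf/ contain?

The unsyllabifiable consonants are /g/, /k/, /d/, /f/; each receives one epenthetic vowel.

4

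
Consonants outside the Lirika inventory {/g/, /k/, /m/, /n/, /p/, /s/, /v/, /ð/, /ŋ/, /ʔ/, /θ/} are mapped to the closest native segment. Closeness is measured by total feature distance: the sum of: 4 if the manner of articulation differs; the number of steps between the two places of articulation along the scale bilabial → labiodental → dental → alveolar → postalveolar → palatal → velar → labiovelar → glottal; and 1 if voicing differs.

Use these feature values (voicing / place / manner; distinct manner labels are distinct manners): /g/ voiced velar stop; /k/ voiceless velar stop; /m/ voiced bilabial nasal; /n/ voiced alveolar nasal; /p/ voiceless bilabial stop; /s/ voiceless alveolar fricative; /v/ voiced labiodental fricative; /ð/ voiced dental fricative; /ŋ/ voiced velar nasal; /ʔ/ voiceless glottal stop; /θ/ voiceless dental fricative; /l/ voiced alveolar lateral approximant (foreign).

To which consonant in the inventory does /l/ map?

/n/ is closest: manner differs (lateral approximant→nasal, +4), place distance 0 (alveolar→alveolar), same voicing; total 4. Next closest is /s/ at distance 5.

n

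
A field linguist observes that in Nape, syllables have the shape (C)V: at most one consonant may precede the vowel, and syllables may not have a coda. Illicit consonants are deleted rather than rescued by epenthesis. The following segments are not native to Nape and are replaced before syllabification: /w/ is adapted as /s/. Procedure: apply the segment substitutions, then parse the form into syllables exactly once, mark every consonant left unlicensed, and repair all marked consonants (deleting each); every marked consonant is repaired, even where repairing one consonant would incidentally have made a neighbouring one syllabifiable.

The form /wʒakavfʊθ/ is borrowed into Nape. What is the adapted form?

Substitution: /w/ → /s/, giving /sʒakavfʊθ/.
Under (C)V, the unsyllabifiable consonants are /s/, /v/, /θ/ (no codas are permitted; onsets are limited to one consonant).
Deletion applies to /s/, /v/, /θ/.

ʒakafʊ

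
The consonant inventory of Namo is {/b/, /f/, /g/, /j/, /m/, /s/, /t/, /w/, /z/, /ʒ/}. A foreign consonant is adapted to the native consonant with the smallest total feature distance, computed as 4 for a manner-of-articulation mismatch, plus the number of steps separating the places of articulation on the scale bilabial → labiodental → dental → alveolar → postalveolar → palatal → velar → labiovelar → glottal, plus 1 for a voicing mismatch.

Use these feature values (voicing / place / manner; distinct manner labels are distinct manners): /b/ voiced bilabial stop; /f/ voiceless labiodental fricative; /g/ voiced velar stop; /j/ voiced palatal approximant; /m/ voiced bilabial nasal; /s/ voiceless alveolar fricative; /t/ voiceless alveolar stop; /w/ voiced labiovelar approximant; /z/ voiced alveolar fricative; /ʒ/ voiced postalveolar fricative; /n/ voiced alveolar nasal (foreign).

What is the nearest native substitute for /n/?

m

/m/ is closest: same manner (nasal), place distance 3 (alveolar→bilabial), same voicing; total 3. Next closest is /z/ at distance 4.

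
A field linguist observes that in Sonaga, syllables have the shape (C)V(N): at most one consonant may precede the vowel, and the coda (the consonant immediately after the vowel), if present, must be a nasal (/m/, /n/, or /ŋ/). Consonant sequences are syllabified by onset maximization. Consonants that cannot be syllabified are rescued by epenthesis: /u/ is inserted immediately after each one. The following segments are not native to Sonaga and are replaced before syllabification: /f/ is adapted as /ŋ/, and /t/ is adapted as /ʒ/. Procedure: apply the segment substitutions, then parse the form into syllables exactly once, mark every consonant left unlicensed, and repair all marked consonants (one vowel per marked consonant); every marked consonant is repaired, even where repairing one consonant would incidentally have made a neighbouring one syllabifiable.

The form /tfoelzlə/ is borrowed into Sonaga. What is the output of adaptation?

ʒuŋoeluzulə

Substitution: /t/ → /ʒ/, /f/ → /ŋ/, giving /ʒŋoelzlə/.
Under (C)V(N), the unsyllabifiable consonants are /ʒ/, /l/, /z/ (only a nasal (/m/, /n/, or /ŋ/) is licensed in coda position; onsets are limited to one consonant).
Inserting the epenthetic vowel yields /ʒ/ → /ʒu/, /l/ → /lu/, /z/ → /zu/.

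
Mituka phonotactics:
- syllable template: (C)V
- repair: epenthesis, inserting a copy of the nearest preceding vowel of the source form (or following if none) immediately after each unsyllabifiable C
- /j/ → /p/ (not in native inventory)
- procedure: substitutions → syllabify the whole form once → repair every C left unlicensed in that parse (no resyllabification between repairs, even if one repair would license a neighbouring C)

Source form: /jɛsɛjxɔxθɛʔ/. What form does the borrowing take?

Substitution: /j/ → /p/, giving /pɛsɛpxɔxθɛʔ/.
Syllabifying with onset maximization leaves /p/, /x/, /ʔ/ stranded (no codas are permitted; onsets are limited to one consonant).
Epenthesis after each stranded consonant: /p/ → /pɛ/, /x/ → /xɔ/, /ʔ/ → /ʔɛ/.

pɛsɛpɛxɔxɔθɛʔɛ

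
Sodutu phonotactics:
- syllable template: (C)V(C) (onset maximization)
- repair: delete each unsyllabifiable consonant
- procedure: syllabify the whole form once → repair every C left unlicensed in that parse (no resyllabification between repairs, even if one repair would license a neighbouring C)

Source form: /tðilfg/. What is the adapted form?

The consonants /t/, /f/, /g/ cannot be parsed into a legal (C)V(C) syllable (at most one coda consonant is licensed; onsets are limited to one consonant).
Deleting the stranded consonants removes /t/, /f/, /g/.

ðil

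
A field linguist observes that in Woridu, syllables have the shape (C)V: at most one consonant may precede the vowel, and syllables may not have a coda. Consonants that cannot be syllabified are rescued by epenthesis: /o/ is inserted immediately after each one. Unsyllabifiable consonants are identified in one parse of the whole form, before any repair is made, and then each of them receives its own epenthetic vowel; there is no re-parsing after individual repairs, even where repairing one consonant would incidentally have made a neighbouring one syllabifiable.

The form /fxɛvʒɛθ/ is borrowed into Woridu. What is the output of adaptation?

Syllabifying with onset maximization leaves /f/, /v/, /θ/ stranded (no codas are permitted; onsets are limited to one consonant).
Each unlicensed consonant becomes the onset of a new syllable: /f/ → /fo/, /v/ → /vo/, /θ/ → /θo/.

foxɛvoʒɛθo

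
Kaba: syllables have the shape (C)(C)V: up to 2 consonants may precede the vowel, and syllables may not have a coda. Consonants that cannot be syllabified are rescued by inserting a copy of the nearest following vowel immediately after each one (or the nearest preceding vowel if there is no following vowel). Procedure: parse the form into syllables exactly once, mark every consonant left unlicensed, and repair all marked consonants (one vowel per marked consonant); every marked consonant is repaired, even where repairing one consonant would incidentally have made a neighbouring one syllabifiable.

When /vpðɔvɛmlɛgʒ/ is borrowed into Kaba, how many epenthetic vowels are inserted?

The unsyllabifiable consonants are /v/, /g/, /ʒ/; each receives one epenthetic vowel.

3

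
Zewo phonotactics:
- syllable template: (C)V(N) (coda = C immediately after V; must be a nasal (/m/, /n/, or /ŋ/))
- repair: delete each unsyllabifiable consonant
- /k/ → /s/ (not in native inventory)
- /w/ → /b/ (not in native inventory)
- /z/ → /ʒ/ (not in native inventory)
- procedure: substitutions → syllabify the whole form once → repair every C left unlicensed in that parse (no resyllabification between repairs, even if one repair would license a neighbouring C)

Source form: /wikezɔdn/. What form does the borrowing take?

biseʒɔ

Substitution: /w/ → /b/, /k/ → /s/, /z/ → /ʒ/, giving /biseʒɔdn/.
The consonants /d/, /n/ cannot be parsed into a legal (C)V(N) syllable (only a nasal (/m/, /n/, or /ŋ/) is licensed in coda position; onsets are limited to one consonant).
Deleting the stranded consonants removes /d/, /n/.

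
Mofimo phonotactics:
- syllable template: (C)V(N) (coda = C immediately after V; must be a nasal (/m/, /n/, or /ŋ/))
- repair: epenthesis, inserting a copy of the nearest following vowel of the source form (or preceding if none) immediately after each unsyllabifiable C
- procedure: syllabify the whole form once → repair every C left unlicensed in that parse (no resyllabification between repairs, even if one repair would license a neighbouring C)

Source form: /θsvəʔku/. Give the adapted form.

θəsəvəʔuku

The consonants /θ/, /s/, /ʔ/ cannot be parsed into a legal (C)V(N) syllable (only a nasal (/m/, /n/, or /ŋ/) is licensed in coda position; onsets are limited to one consonant).
Inserting the epenthetic vowel yields /θ/ → /θə/, /s/ → /sə/, /ʔ/ → /ʔu/.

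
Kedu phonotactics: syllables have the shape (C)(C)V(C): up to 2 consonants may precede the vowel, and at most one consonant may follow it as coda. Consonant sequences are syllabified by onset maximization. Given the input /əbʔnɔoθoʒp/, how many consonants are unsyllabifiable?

1

Syllabifying with onset maximization leaves /p/ stranded (at most one coda consonant is licensed; onsets may contain at most 2 consonants).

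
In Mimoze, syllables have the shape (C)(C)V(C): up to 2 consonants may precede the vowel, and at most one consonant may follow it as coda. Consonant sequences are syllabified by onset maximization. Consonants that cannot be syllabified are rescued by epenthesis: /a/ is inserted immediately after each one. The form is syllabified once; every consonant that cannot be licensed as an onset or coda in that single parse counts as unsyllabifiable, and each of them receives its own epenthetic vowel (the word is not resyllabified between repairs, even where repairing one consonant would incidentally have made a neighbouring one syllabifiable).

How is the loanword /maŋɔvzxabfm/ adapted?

Syllabifying with onset maximization leaves /f/, /m/ stranded (at most one coda consonant is licensed; onsets may contain at most 2 consonants).
Inserting the epenthetic vowel yields /f/ → /fa/, /m/ → /ma/.

maŋɔvzxabfama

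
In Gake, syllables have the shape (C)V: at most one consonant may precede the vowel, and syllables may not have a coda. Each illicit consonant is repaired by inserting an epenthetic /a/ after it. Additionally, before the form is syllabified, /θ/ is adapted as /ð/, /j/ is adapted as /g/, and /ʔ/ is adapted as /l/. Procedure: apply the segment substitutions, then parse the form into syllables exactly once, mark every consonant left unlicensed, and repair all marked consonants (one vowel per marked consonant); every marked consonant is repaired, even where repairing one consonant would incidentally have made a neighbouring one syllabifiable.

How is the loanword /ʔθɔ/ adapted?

laðɔ

Substitution: /ʔ/ → /l/, /θ/ → /ð/, giving /lðɔ/.
Under (C)V, the unsyllabifiable consonants are /l/ (no codas are permitted; onsets are limited to one consonant).
Each unlicensed consonant becomes the onset of a new syllable: /l/ → /la/.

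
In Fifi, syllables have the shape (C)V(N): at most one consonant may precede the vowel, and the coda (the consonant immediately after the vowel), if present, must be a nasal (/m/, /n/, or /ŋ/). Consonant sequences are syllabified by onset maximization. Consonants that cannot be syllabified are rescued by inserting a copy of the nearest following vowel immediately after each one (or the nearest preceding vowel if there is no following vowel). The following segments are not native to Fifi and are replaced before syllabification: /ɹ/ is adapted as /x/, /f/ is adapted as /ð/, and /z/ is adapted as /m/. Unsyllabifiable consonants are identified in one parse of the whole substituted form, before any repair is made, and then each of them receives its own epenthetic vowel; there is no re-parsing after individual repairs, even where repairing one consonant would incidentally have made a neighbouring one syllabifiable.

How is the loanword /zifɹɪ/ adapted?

Substitution: /z/ → /m/, /f/ → /ð/, /ɹ/ → /x/, giving /miðxɪ/.
The consonants /ð/ cannot be parsed into a legal (C)V(N) syllable (only a nasal (/m/, /n/, or /ŋ/) is licensed in coda position; onsets are limited to one consonant).
Each unlicensed consonant becomes the onset of a new syllable: /ð/ → /ðɪ/.

miðɪxɪ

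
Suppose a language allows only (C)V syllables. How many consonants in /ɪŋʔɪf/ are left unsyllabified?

The consonants /ŋ/, /f/ cannot be parsed into a legal (C)V syllable (no codas are permitted; onsets are limited to one consonant).

2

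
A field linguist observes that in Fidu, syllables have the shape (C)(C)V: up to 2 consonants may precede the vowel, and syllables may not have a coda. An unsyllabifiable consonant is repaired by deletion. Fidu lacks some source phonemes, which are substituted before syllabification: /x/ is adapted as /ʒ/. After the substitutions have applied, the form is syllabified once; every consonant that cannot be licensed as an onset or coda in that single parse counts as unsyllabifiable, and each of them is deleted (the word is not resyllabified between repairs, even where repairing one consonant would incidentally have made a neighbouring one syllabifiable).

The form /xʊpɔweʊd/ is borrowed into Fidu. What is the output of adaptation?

Substitution: /x/ → /ʒ/, giving /ʒʊpɔweʊd/.
Under (C)(C)V, the unsyllabifiable consonants are /d/ (no codas are permitted; onsets may contain at most 2 consonants).
Deletion applies to /d/.

ʒʊpɔweʊ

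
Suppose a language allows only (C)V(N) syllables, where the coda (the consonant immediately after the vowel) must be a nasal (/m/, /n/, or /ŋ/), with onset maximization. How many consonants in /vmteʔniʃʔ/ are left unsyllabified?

Syllabifying with onset maximization leaves /v/, /m/, /ʔ/, /ʃ/, /ʔ/ stranded (only a nasal (/m/, /n/, or /ŋ/) is licensed in coda position; onsets are limited to one consonant).

5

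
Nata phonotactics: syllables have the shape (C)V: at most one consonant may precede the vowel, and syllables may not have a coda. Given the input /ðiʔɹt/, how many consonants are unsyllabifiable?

Syllabifying with onset maximization leaves /ʔ/, /ɹ/, /t/ stranded (no codas are permitted; onsets are limited to one consonant).

3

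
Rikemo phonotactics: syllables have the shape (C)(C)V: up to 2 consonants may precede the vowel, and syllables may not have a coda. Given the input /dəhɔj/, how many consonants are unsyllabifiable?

The consonants /j/ cannot be parsed into a legal (C)(C)V syllable (no codas are permitted; onsets may contain at most 2 consonants).

1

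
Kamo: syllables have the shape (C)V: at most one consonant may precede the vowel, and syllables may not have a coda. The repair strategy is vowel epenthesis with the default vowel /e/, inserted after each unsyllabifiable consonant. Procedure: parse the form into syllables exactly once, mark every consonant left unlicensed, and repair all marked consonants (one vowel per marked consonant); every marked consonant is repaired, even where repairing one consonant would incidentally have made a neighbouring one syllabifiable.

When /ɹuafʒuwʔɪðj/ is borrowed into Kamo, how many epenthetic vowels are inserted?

4

The unsyllabifiable consonants are /f/, /w/, /ð/, /j/; each receives one epenthetic vowel.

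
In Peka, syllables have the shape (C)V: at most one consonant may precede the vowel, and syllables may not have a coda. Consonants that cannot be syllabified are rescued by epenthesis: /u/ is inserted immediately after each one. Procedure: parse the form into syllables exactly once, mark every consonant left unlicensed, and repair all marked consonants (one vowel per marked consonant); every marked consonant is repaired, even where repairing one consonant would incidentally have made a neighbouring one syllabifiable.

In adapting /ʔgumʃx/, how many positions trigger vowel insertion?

4

The unsyllabifiable consonants are /ʔ/, /m/, /ʃ/, /x/; each receives one epenthetic vowel.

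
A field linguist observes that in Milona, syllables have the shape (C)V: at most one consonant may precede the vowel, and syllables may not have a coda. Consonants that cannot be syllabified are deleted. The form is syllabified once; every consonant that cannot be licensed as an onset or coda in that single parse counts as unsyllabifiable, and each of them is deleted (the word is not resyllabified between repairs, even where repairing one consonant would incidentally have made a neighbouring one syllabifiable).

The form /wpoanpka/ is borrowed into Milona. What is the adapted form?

poaka

Syllabifying with onset maximization leaves /w/, /n/, /p/ stranded (no codas are permitted; onsets are limited to one consonant).
Deleting the stranded consonants removes /w/, /n/, /p/.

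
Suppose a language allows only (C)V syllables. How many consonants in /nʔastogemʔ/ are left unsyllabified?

4

The consonants /n/, /s/, /m/, /ʔ/ cannot be parsed into a legal (C)V syllable (no codas are permitted; onsets are limited to one consonant).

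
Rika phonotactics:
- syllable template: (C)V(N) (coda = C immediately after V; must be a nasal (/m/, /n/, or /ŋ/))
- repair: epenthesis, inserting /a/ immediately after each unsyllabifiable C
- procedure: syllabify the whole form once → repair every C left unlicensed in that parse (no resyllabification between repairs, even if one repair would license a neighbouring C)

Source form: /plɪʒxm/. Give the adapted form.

palɪʒaxama

Under (C)V(N), the unsyllabifiable consonants are /p/, /ʒ/, /x/, /m/ (only a nasal (/m/, /n/, or /ŋ/) is licensed in coda position; onsets are limited to one consonant).
Epenthesis after each stranded consonant: /p/ → /pa/, /ʒ/ → /ʒa/, /x/ → /xa/, /m/ → /ma/.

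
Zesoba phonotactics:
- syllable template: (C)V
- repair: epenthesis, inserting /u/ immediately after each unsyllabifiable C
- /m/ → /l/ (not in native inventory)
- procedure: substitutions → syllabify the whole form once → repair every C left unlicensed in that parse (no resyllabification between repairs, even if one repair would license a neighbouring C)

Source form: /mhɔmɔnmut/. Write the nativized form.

luhɔlɔnulutu

Substitution: /m/ → /l/, giving /lhɔlɔnlut/.
Under (C)V, the unsyllabifiable consonants are /l/, /n/, /t/ (no codas are permitted; onsets are limited to one consonant).
Epenthesis after each stranded consonant: /l/ → /lu/, /n/ → /nu/, /t/ → /tu/.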